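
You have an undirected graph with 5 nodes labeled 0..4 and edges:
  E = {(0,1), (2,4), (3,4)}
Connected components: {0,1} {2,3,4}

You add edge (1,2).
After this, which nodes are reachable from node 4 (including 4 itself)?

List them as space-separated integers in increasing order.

Before: nodes reachable from 4: {2,3,4}
Adding (1,2): merges 4's component with another. Reachability grows.
After: nodes reachable from 4: {0,1,2,3,4}

Answer: 0 1 2 3 4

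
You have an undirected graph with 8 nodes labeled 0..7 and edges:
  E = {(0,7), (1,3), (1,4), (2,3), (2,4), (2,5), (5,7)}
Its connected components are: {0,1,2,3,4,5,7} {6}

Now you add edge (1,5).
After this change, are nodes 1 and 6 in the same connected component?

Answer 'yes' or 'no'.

Answer: no

Derivation:
Initial components: {0,1,2,3,4,5,7} {6}
Adding edge (1,5): both already in same component {0,1,2,3,4,5,7}. No change.
New components: {0,1,2,3,4,5,7} {6}
Are 1 and 6 in the same component? no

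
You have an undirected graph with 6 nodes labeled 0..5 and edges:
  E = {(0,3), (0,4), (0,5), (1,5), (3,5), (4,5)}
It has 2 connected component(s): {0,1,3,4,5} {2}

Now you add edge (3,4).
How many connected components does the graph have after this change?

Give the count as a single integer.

Initial component count: 2
Add (3,4): endpoints already in same component. Count unchanged: 2.
New component count: 2

Answer: 2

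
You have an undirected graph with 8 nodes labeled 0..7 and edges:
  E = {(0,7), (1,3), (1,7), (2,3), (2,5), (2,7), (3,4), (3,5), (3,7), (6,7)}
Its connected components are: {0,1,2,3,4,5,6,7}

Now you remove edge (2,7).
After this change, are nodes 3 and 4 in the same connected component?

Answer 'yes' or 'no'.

Initial components: {0,1,2,3,4,5,6,7}
Removing edge (2,7): not a bridge — component count unchanged at 1.
New components: {0,1,2,3,4,5,6,7}
Are 3 and 4 in the same component? yes

Answer: yes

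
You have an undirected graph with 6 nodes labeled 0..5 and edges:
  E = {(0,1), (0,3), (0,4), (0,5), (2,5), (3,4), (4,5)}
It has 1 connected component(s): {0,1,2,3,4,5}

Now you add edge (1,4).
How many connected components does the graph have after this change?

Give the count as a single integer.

Initial component count: 1
Add (1,4): endpoints already in same component. Count unchanged: 1.
New component count: 1

Answer: 1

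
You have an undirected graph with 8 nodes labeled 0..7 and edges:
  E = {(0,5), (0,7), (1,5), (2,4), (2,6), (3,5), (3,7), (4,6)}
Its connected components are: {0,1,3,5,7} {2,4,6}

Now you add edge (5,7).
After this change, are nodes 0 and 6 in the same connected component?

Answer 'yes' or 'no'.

Answer: no

Derivation:
Initial components: {0,1,3,5,7} {2,4,6}
Adding edge (5,7): both already in same component {0,1,3,5,7}. No change.
New components: {0,1,3,5,7} {2,4,6}
Are 0 and 6 in the same component? no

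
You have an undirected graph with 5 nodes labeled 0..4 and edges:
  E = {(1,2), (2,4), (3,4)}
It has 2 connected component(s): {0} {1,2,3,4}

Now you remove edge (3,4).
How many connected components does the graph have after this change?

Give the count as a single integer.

Answer: 3

Derivation:
Initial component count: 2
Remove (3,4): it was a bridge. Count increases: 2 -> 3.
  After removal, components: {0} {1,2,4} {3}
New component count: 3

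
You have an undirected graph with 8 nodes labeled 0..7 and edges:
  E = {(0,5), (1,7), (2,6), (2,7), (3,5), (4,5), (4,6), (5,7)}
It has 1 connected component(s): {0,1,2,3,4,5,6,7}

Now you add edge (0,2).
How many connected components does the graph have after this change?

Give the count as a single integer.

Initial component count: 1
Add (0,2): endpoints already in same component. Count unchanged: 1.
New component count: 1

Answer: 1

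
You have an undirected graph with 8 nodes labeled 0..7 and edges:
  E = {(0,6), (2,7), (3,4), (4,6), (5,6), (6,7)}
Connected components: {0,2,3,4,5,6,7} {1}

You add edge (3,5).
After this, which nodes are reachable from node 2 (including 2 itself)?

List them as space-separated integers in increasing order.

Answer: 0 2 3 4 5 6 7

Derivation:
Before: nodes reachable from 2: {0,2,3,4,5,6,7}
Adding (3,5): both endpoints already in same component. Reachability from 2 unchanged.
After: nodes reachable from 2: {0,2,3,4,5,6,7}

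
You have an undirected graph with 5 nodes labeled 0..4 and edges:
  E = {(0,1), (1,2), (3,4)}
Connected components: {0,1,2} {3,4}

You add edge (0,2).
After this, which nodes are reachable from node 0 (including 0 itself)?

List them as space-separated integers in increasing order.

Before: nodes reachable from 0: {0,1,2}
Adding (0,2): both endpoints already in same component. Reachability from 0 unchanged.
After: nodes reachable from 0: {0,1,2}

Answer: 0 1 2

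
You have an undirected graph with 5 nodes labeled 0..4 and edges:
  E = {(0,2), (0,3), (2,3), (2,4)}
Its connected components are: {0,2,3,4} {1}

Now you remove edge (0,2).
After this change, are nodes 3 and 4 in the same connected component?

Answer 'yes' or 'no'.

Answer: yes

Derivation:
Initial components: {0,2,3,4} {1}
Removing edge (0,2): not a bridge — component count unchanged at 2.
New components: {0,2,3,4} {1}
Are 3 and 4 in the same component? yes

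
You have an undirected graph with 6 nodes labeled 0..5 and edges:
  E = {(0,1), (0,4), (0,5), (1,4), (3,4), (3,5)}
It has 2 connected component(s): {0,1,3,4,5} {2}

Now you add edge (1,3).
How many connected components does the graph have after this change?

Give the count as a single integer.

Initial component count: 2
Add (1,3): endpoints already in same component. Count unchanged: 2.
New component count: 2

Answer: 2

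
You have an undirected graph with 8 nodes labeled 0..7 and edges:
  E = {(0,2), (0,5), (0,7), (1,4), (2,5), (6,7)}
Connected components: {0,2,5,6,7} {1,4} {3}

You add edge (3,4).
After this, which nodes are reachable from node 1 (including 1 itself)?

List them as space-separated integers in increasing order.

Before: nodes reachable from 1: {1,4}
Adding (3,4): merges 1's component with another. Reachability grows.
After: nodes reachable from 1: {1,3,4}

Answer: 1 3 4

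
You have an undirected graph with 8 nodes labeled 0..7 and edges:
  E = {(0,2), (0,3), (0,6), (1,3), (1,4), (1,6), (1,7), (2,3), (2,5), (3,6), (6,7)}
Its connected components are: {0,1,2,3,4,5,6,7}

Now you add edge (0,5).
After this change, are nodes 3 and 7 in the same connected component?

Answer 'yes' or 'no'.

Initial components: {0,1,2,3,4,5,6,7}
Adding edge (0,5): both already in same component {0,1,2,3,4,5,6,7}. No change.
New components: {0,1,2,3,4,5,6,7}
Are 3 and 7 in the same component? yes

Answer: yes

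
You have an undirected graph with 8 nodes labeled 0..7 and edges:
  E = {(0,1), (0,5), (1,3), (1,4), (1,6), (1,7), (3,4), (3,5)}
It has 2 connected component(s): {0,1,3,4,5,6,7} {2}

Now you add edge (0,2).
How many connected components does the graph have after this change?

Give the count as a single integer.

Answer: 1

Derivation:
Initial component count: 2
Add (0,2): merges two components. Count decreases: 2 -> 1.
New component count: 1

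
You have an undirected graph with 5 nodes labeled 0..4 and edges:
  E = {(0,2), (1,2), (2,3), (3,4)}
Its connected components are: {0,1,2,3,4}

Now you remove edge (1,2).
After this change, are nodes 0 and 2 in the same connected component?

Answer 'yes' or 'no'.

Answer: yes

Derivation:
Initial components: {0,1,2,3,4}
Removing edge (1,2): it was a bridge — component count 1 -> 2.
New components: {0,2,3,4} {1}
Are 0 and 2 in the same component? yes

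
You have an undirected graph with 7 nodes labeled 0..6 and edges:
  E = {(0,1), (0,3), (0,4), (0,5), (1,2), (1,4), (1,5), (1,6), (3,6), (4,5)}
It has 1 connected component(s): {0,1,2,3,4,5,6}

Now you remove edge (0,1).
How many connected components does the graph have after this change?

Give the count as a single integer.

Initial component count: 1
Remove (0,1): not a bridge. Count unchanged: 1.
  After removal, components: {0,1,2,3,4,5,6}
New component count: 1

Answer: 1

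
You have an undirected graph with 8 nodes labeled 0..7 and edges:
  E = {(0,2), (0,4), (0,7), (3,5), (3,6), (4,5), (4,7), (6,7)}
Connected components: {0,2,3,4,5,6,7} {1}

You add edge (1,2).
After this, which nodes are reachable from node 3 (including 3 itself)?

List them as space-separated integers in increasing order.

Before: nodes reachable from 3: {0,2,3,4,5,6,7}
Adding (1,2): merges 3's component with another. Reachability grows.
After: nodes reachable from 3: {0,1,2,3,4,5,6,7}

Answer: 0 1 2 3 4 5 6 7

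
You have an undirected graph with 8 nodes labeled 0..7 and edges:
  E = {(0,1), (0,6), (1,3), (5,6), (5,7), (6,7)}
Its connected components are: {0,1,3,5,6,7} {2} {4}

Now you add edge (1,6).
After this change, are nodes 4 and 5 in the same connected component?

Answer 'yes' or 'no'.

Initial components: {0,1,3,5,6,7} {2} {4}
Adding edge (1,6): both already in same component {0,1,3,5,6,7}. No change.
New components: {0,1,3,5,6,7} {2} {4}
Are 4 and 5 in the same component? no

Answer: no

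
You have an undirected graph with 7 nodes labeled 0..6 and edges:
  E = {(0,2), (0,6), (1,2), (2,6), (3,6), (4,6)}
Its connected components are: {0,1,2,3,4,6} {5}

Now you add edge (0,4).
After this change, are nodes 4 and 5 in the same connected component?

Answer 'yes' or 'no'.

Initial components: {0,1,2,3,4,6} {5}
Adding edge (0,4): both already in same component {0,1,2,3,4,6}. No change.
New components: {0,1,2,3,4,6} {5}
Are 4 and 5 in the same component? no

Answer: no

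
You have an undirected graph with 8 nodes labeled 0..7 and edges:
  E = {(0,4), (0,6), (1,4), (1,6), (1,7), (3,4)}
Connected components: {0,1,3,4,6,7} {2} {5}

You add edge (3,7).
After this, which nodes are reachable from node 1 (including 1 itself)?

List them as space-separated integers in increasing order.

Answer: 0 1 3 4 6 7

Derivation:
Before: nodes reachable from 1: {0,1,3,4,6,7}
Adding (3,7): both endpoints already in same component. Reachability from 1 unchanged.
After: nodes reachable from 1: {0,1,3,4,6,7}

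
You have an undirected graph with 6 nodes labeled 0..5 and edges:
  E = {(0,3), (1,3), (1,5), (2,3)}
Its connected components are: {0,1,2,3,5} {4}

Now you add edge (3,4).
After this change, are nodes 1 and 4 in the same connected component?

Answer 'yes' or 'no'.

Answer: yes

Derivation:
Initial components: {0,1,2,3,5} {4}
Adding edge (3,4): merges {0,1,2,3,5} and {4}.
New components: {0,1,2,3,4,5}
Are 1 and 4 in the same component? yes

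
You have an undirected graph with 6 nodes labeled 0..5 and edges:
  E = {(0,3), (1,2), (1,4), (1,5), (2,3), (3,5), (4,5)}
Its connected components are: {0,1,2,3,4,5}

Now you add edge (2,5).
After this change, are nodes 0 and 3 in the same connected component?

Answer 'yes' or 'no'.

Answer: yes

Derivation:
Initial components: {0,1,2,3,4,5}
Adding edge (2,5): both already in same component {0,1,2,3,4,5}. No change.
New components: {0,1,2,3,4,5}
Are 0 and 3 in the same component? yes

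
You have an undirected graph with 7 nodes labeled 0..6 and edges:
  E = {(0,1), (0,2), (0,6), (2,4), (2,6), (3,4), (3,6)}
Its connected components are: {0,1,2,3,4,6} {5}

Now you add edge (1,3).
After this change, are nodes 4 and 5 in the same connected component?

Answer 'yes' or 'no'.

Initial components: {0,1,2,3,4,6} {5}
Adding edge (1,3): both already in same component {0,1,2,3,4,6}. No change.
New components: {0,1,2,3,4,6} {5}
Are 4 and 5 in the same component? no

Answer: no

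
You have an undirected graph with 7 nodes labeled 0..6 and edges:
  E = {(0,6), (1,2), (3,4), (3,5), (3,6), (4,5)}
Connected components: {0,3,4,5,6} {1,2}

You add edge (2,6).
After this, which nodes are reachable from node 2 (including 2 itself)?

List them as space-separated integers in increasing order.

Before: nodes reachable from 2: {1,2}
Adding (2,6): merges 2's component with another. Reachability grows.
After: nodes reachable from 2: {0,1,2,3,4,5,6}

Answer: 0 1 2 3 4 5 6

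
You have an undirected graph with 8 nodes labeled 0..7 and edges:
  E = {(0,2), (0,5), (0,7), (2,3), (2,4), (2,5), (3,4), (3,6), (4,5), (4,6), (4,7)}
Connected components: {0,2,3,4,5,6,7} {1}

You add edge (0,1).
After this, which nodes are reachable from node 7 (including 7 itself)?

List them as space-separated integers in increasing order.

Before: nodes reachable from 7: {0,2,3,4,5,6,7}
Adding (0,1): merges 7's component with another. Reachability grows.
After: nodes reachable from 7: {0,1,2,3,4,5,6,7}

Answer: 0 1 2 3 4 5 6 7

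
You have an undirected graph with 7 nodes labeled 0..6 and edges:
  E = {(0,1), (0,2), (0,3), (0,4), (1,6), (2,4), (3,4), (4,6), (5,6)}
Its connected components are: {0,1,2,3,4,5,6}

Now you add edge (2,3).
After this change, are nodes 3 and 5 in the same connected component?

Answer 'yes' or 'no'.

Answer: yes

Derivation:
Initial components: {0,1,2,3,4,5,6}
Adding edge (2,3): both already in same component {0,1,2,3,4,5,6}. No change.
New components: {0,1,2,3,4,5,6}
Are 3 and 5 in the same component? yes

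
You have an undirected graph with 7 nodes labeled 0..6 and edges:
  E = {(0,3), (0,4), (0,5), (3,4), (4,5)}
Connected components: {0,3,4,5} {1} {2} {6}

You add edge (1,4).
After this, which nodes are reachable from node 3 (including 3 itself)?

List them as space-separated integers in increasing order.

Answer: 0 1 3 4 5

Derivation:
Before: nodes reachable from 3: {0,3,4,5}
Adding (1,4): merges 3's component with another. Reachability grows.
After: nodes reachable from 3: {0,1,3,4,5}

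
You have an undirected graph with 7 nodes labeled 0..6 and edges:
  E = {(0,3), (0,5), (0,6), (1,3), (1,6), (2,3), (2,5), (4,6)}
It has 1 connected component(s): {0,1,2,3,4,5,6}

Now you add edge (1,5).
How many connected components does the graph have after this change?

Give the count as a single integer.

Answer: 1

Derivation:
Initial component count: 1
Add (1,5): endpoints already in same component. Count unchanged: 1.
New component count: 1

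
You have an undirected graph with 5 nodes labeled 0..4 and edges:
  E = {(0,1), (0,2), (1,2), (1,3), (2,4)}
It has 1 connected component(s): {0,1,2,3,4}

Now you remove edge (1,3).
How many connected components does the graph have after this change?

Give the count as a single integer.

Initial component count: 1
Remove (1,3): it was a bridge. Count increases: 1 -> 2.
  After removal, components: {0,1,2,4} {3}
New component count: 2

Answer: 2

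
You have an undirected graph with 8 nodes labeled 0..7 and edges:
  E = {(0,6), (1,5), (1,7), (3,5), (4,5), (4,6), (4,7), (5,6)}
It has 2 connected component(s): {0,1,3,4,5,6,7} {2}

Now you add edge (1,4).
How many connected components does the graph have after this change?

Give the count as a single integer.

Answer: 2

Derivation:
Initial component count: 2
Add (1,4): endpoints already in same component. Count unchanged: 2.
New component count: 2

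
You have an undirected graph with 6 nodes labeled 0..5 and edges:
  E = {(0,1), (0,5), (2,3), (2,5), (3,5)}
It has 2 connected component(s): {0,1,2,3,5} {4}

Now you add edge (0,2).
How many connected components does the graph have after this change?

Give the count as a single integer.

Answer: 2

Derivation:
Initial component count: 2
Add (0,2): endpoints already in same component. Count unchanged: 2.
New component count: 2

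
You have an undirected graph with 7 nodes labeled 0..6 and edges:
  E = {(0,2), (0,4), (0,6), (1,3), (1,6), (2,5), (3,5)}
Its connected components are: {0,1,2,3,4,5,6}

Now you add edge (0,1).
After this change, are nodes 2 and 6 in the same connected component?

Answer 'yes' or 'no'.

Initial components: {0,1,2,3,4,5,6}
Adding edge (0,1): both already in same component {0,1,2,3,4,5,6}. No change.
New components: {0,1,2,3,4,5,6}
Are 2 and 6 in the same component? yes

Answer: yes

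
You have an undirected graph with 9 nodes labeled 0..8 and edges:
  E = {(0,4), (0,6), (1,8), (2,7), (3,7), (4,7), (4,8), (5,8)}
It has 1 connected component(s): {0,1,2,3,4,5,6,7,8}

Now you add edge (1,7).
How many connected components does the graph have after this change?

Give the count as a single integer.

Answer: 1

Derivation:
Initial component count: 1
Add (1,7): endpoints already in same component. Count unchanged: 1.
New component count: 1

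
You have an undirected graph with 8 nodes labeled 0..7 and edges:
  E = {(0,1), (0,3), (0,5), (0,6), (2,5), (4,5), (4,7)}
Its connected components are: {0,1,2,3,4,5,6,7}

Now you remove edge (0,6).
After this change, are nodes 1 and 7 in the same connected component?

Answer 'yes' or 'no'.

Initial components: {0,1,2,3,4,5,6,7}
Removing edge (0,6): it was a bridge — component count 1 -> 2.
New components: {0,1,2,3,4,5,7} {6}
Are 1 and 7 in the same component? yes

Answer: yes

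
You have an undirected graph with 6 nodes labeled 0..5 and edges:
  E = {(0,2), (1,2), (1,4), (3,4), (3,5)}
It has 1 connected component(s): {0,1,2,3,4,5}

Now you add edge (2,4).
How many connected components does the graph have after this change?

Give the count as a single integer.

Initial component count: 1
Add (2,4): endpoints already in same component. Count unchanged: 1.
New component count: 1

Answer: 1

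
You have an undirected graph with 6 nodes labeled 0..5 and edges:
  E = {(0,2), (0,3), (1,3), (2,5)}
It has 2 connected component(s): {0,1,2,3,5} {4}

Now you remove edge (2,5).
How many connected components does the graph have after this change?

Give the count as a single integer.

Initial component count: 2
Remove (2,5): it was a bridge. Count increases: 2 -> 3.
  After removal, components: {0,1,2,3} {4} {5}
New component count: 3

Answer: 3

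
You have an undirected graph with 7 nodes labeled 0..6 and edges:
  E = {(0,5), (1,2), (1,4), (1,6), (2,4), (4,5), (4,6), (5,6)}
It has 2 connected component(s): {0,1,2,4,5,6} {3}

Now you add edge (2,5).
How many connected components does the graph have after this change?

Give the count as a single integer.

Answer: 2

Derivation:
Initial component count: 2
Add (2,5): endpoints already in same component. Count unchanged: 2.
New component count: 2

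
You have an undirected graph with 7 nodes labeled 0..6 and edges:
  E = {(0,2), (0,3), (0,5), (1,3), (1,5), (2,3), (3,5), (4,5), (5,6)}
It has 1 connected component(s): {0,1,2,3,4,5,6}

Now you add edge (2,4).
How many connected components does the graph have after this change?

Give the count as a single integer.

Answer: 1

Derivation:
Initial component count: 1
Add (2,4): endpoints already in same component. Count unchanged: 1.
New component count: 1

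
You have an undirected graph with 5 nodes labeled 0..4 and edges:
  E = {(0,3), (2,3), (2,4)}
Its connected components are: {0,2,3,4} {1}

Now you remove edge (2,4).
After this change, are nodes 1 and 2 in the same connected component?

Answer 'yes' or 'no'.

Answer: no

Derivation:
Initial components: {0,2,3,4} {1}
Removing edge (2,4): it was a bridge — component count 2 -> 3.
New components: {0,2,3} {1} {4}
Are 1 and 2 in the same component? no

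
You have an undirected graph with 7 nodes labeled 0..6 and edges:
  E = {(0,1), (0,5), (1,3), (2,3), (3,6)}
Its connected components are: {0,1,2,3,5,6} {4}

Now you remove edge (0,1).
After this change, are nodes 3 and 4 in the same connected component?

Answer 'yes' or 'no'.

Answer: no

Derivation:
Initial components: {0,1,2,3,5,6} {4}
Removing edge (0,1): it was a bridge — component count 2 -> 3.
New components: {0,5} {1,2,3,6} {4}
Are 3 and 4 in the same component? no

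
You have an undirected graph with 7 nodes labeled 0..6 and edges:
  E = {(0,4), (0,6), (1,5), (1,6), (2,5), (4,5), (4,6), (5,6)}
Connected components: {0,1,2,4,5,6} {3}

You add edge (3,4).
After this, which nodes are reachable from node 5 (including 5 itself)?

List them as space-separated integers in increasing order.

Answer: 0 1 2 3 4 5 6

Derivation:
Before: nodes reachable from 5: {0,1,2,4,5,6}
Adding (3,4): merges 5's component with another. Reachability grows.
After: nodes reachable from 5: {0,1,2,3,4,5,6}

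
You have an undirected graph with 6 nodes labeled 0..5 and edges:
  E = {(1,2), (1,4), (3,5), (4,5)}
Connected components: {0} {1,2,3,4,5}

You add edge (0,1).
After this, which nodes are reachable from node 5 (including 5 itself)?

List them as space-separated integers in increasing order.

Before: nodes reachable from 5: {1,2,3,4,5}
Adding (0,1): merges 5's component with another. Reachability grows.
After: nodes reachable from 5: {0,1,2,3,4,5}

Answer: 0 1 2 3 4 5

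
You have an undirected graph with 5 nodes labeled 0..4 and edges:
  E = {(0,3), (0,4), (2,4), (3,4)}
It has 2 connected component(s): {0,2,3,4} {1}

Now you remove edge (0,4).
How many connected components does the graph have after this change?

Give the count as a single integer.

Initial component count: 2
Remove (0,4): not a bridge. Count unchanged: 2.
  After removal, components: {0,2,3,4} {1}
New component count: 2

Answer: 2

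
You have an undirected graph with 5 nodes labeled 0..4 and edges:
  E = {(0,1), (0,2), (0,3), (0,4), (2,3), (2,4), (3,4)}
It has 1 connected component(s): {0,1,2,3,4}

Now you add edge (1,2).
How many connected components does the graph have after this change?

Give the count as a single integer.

Initial component count: 1
Add (1,2): endpoints already in same component. Count unchanged: 1.
New component count: 1

Answer: 1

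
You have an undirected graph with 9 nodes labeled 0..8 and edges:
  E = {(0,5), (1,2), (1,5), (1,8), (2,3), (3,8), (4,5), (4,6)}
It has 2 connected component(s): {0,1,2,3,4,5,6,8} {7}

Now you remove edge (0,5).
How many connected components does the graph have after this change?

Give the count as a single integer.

Initial component count: 2
Remove (0,5): it was a bridge. Count increases: 2 -> 3.
  After removal, components: {0} {1,2,3,4,5,6,8} {7}
New component count: 3

Answer: 3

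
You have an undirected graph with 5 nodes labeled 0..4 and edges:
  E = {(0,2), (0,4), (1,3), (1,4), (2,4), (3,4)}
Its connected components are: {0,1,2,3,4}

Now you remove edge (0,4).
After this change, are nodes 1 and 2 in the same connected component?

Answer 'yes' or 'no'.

Initial components: {0,1,2,3,4}
Removing edge (0,4): not a bridge — component count unchanged at 1.
New components: {0,1,2,3,4}
Are 1 and 2 in the same component? yes

Answer: yes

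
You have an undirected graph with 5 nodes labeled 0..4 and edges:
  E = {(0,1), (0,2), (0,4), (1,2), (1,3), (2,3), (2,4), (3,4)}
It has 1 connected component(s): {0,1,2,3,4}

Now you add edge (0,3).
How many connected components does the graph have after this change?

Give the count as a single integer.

Answer: 1

Derivation:
Initial component count: 1
Add (0,3): endpoints already in same component. Count unchanged: 1.
New component count: 1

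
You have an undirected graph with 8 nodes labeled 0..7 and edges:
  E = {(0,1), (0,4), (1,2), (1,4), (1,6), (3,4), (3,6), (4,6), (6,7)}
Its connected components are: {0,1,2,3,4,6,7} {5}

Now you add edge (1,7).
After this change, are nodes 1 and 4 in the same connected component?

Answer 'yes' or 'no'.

Initial components: {0,1,2,3,4,6,7} {5}
Adding edge (1,7): both already in same component {0,1,2,3,4,6,7}. No change.
New components: {0,1,2,3,4,6,7} {5}
Are 1 and 4 in the same component? yes

Answer: yes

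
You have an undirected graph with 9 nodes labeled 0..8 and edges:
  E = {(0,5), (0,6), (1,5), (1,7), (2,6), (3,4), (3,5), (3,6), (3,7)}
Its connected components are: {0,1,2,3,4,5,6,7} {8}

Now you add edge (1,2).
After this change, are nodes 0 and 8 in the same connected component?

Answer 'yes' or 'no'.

Initial components: {0,1,2,3,4,5,6,7} {8}
Adding edge (1,2): both already in same component {0,1,2,3,4,5,6,7}. No change.
New components: {0,1,2,3,4,5,6,7} {8}
Are 0 and 8 in the same component? no

Answer: no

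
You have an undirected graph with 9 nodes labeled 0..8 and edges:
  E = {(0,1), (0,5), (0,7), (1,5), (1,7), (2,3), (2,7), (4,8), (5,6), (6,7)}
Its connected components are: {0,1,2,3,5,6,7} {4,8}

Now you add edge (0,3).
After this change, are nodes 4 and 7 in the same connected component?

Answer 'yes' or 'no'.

Initial components: {0,1,2,3,5,6,7} {4,8}
Adding edge (0,3): both already in same component {0,1,2,3,5,6,7}. No change.
New components: {0,1,2,3,5,6,7} {4,8}
Are 4 and 7 in the same component? no

Answer: no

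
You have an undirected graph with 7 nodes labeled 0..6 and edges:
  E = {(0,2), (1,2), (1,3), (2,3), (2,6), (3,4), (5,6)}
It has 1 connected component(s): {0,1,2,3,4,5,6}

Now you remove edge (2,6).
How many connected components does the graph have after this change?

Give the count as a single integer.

Answer: 2

Derivation:
Initial component count: 1
Remove (2,6): it was a bridge. Count increases: 1 -> 2.
  After removal, components: {0,1,2,3,4} {5,6}
New component count: 2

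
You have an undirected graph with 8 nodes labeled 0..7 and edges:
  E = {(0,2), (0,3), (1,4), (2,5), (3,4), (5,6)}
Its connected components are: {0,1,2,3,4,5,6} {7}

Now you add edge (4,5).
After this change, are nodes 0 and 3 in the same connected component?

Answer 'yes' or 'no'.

Initial components: {0,1,2,3,4,5,6} {7}
Adding edge (4,5): both already in same component {0,1,2,3,4,5,6}. No change.
New components: {0,1,2,3,4,5,6} {7}
Are 0 and 3 in the same component? yes

Answer: yes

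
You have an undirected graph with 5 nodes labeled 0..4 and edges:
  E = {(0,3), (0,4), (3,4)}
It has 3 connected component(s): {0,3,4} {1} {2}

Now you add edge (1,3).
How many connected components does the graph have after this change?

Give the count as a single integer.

Answer: 2

Derivation:
Initial component count: 3
Add (1,3): merges two components. Count decreases: 3 -> 2.
New component count: 2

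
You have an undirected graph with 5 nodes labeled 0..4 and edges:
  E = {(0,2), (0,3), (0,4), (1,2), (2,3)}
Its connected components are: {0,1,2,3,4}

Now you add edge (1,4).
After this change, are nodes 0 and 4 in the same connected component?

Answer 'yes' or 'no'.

Answer: yes

Derivation:
Initial components: {0,1,2,3,4}
Adding edge (1,4): both already in same component {0,1,2,3,4}. No change.
New components: {0,1,2,3,4}
Are 0 and 4 in the same component? yes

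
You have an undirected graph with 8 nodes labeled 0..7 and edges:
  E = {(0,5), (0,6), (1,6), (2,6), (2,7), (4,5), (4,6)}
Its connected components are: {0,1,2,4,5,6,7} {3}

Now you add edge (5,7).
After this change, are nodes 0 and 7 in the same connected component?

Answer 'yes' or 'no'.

Answer: yes

Derivation:
Initial components: {0,1,2,4,5,6,7} {3}
Adding edge (5,7): both already in same component {0,1,2,4,5,6,7}. No change.
New components: {0,1,2,4,5,6,7} {3}
Are 0 and 7 in the same component? yes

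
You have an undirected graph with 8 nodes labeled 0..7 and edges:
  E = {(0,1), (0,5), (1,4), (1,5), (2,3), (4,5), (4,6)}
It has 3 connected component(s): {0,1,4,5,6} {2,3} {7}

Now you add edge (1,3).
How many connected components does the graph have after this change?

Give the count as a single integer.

Answer: 2

Derivation:
Initial component count: 3
Add (1,3): merges two components. Count decreases: 3 -> 2.
New component count: 2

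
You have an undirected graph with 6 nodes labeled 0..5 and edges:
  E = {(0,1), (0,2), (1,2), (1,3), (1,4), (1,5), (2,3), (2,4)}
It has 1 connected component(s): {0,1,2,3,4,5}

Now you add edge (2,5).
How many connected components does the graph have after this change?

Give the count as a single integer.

Initial component count: 1
Add (2,5): endpoints already in same component. Count unchanged: 1.
New component count: 1

Answer: 1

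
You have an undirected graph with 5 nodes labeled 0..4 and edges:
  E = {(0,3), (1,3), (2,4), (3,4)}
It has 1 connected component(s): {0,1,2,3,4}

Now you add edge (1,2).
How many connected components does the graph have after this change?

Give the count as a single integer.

Answer: 1

Derivation:
Initial component count: 1
Add (1,2): endpoints already in same component. Count unchanged: 1.
New component count: 1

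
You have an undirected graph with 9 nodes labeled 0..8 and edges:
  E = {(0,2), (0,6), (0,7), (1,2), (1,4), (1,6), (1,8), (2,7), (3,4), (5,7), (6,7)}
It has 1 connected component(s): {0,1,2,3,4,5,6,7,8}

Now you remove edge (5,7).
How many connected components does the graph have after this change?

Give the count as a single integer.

Answer: 2

Derivation:
Initial component count: 1
Remove (5,7): it was a bridge. Count increases: 1 -> 2.
  After removal, components: {0,1,2,3,4,6,7,8} {5}
New component count: 2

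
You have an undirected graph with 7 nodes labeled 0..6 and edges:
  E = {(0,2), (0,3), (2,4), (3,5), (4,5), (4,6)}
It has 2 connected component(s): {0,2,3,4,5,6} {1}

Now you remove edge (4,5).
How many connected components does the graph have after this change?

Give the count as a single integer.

Initial component count: 2
Remove (4,5): not a bridge. Count unchanged: 2.
  After removal, components: {0,2,3,4,5,6} {1}
New component count: 2

Answer: 2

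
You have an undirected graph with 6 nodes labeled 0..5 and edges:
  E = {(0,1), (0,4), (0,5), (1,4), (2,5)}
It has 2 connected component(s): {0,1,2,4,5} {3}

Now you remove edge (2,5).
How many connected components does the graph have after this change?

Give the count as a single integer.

Initial component count: 2
Remove (2,5): it was a bridge. Count increases: 2 -> 3.
  After removal, components: {0,1,4,5} {2} {3}
New component count: 3

Answer: 3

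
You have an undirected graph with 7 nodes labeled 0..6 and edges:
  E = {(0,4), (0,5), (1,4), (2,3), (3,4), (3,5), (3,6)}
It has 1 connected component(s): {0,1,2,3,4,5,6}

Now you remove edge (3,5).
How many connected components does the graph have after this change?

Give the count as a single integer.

Initial component count: 1
Remove (3,5): not a bridge. Count unchanged: 1.
  After removal, components: {0,1,2,3,4,5,6}
New component count: 1

Answer: 1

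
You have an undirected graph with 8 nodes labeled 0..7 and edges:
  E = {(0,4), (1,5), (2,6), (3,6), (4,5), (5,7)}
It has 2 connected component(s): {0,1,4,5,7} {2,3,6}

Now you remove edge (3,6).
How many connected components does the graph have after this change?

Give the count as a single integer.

Answer: 3

Derivation:
Initial component count: 2
Remove (3,6): it was a bridge. Count increases: 2 -> 3.
  After removal, components: {0,1,4,5,7} {2,6} {3}
New component count: 3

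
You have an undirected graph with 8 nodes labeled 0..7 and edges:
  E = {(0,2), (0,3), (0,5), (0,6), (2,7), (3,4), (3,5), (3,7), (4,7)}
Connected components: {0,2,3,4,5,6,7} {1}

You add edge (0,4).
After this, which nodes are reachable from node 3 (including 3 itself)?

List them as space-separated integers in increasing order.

Before: nodes reachable from 3: {0,2,3,4,5,6,7}
Adding (0,4): both endpoints already in same component. Reachability from 3 unchanged.
After: nodes reachable from 3: {0,2,3,4,5,6,7}

Answer: 0 2 3 4 5 6 7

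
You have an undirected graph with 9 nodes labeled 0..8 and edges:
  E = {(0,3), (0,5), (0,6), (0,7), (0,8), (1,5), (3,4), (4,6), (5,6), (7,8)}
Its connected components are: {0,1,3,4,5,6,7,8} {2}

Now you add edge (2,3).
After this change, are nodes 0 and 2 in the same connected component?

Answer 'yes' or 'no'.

Answer: yes

Derivation:
Initial components: {0,1,3,4,5,6,7,8} {2}
Adding edge (2,3): merges {2} and {0,1,3,4,5,6,7,8}.
New components: {0,1,2,3,4,5,6,7,8}
Are 0 and 2 in the same component? yes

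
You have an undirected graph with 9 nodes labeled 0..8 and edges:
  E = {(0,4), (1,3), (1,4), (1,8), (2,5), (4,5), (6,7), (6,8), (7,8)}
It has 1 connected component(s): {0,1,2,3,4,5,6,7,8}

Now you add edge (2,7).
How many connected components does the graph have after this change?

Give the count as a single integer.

Initial component count: 1
Add (2,7): endpoints already in same component. Count unchanged: 1.
New component count: 1

Answer: 1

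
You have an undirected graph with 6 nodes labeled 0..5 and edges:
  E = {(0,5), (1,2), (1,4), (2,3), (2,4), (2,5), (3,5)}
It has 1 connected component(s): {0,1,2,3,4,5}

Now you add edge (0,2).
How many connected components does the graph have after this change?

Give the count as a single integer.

Initial component count: 1
Add (0,2): endpoints already in same component. Count unchanged: 1.
New component count: 1

Answer: 1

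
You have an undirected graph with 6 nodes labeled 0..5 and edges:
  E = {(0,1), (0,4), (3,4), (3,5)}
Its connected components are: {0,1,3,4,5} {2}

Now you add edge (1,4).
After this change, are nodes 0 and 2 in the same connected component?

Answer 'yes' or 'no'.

Initial components: {0,1,3,4,5} {2}
Adding edge (1,4): both already in same component {0,1,3,4,5}. No change.
New components: {0,1,3,4,5} {2}
Are 0 and 2 in the same component? no

Answer: no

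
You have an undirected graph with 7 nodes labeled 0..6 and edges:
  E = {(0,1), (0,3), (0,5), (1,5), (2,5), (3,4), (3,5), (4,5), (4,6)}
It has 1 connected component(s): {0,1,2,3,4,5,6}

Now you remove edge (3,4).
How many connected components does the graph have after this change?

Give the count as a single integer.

Initial component count: 1
Remove (3,4): not a bridge. Count unchanged: 1.
  After removal, components: {0,1,2,3,4,5,6}
New component count: 1

Answer: 1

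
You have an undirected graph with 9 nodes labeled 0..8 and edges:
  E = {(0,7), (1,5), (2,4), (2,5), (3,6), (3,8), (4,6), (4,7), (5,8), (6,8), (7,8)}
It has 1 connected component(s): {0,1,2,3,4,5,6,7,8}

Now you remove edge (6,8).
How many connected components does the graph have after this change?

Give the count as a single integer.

Initial component count: 1
Remove (6,8): not a bridge. Count unchanged: 1.
  After removal, components: {0,1,2,3,4,5,6,7,8}
New component count: 1

Answer: 1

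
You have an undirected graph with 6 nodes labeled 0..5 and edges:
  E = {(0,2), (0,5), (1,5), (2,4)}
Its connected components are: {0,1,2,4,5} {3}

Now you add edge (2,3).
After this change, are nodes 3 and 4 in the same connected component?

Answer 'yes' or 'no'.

Initial components: {0,1,2,4,5} {3}
Adding edge (2,3): merges {0,1,2,4,5} and {3}.
New components: {0,1,2,3,4,5}
Are 3 and 4 in the same component? yes

Answer: yes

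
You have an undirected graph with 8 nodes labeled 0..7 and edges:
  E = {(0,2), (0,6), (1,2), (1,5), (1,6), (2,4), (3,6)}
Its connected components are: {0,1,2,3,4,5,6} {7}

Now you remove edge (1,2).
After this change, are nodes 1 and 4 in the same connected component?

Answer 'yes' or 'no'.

Answer: yes

Derivation:
Initial components: {0,1,2,3,4,5,6} {7}
Removing edge (1,2): not a bridge — component count unchanged at 2.
New components: {0,1,2,3,4,5,6} {7}
Are 1 and 4 in the same component? yes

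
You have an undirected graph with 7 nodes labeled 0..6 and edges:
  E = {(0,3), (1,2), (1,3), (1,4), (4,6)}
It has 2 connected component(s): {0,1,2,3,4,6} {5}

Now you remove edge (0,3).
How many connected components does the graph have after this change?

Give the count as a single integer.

Answer: 3

Derivation:
Initial component count: 2
Remove (0,3): it was a bridge. Count increases: 2 -> 3.
  After removal, components: {0} {1,2,3,4,6} {5}
New component count: 3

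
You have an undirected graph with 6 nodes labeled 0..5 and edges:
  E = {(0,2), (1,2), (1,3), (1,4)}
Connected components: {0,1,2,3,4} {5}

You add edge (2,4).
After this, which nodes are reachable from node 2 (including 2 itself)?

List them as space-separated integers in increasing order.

Before: nodes reachable from 2: {0,1,2,3,4}
Adding (2,4): both endpoints already in same component. Reachability from 2 unchanged.
After: nodes reachable from 2: {0,1,2,3,4}

Answer: 0 1 2 3 4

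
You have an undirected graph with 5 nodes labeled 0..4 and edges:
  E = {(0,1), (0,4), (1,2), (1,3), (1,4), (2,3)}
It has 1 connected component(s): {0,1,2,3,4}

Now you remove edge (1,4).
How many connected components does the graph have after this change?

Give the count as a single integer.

Answer: 1

Derivation:
Initial component count: 1
Remove (1,4): not a bridge. Count unchanged: 1.
  After removal, components: {0,1,2,3,4}
New component count: 1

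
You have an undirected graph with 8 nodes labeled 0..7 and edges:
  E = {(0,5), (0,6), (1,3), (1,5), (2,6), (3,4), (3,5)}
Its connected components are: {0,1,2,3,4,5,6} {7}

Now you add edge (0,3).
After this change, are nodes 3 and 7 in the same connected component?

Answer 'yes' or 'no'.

Answer: no

Derivation:
Initial components: {0,1,2,3,4,5,6} {7}
Adding edge (0,3): both already in same component {0,1,2,3,4,5,6}. No change.
New components: {0,1,2,3,4,5,6} {7}
Are 3 and 7 in the same component? no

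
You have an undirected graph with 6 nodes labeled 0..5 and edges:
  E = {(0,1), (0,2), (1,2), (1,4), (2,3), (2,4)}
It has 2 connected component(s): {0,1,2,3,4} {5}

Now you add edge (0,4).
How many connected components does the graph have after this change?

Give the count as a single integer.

Answer: 2

Derivation:
Initial component count: 2
Add (0,4): endpoints already in same component. Count unchanged: 2.
New component count: 2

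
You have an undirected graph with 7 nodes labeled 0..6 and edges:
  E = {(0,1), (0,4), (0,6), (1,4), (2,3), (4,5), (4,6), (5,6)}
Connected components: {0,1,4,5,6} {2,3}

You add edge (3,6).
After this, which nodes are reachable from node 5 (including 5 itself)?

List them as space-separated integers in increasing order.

Before: nodes reachable from 5: {0,1,4,5,6}
Adding (3,6): merges 5's component with another. Reachability grows.
After: nodes reachable from 5: {0,1,2,3,4,5,6}

Answer: 0 1 2 3 4 5 6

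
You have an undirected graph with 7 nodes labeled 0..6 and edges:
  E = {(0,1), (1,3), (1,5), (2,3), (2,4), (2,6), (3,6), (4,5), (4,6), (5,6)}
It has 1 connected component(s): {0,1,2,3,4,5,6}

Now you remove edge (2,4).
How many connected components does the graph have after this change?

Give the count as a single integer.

Initial component count: 1
Remove (2,4): not a bridge. Count unchanged: 1.
  After removal, components: {0,1,2,3,4,5,6}
New component count: 1

Answer: 1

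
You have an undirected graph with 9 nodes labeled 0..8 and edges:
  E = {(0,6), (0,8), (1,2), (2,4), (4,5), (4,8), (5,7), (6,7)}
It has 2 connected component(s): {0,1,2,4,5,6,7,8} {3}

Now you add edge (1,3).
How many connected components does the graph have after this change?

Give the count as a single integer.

Initial component count: 2
Add (1,3): merges two components. Count decreases: 2 -> 1.
New component count: 1

Answer: 1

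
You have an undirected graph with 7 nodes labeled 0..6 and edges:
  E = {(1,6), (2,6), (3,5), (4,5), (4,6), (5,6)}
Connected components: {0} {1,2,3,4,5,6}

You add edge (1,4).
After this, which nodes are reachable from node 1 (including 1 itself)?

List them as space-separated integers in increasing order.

Before: nodes reachable from 1: {1,2,3,4,5,6}
Adding (1,4): both endpoints already in same component. Reachability from 1 unchanged.
After: nodes reachable from 1: {1,2,3,4,5,6}

Answer: 1 2 3 4 5 6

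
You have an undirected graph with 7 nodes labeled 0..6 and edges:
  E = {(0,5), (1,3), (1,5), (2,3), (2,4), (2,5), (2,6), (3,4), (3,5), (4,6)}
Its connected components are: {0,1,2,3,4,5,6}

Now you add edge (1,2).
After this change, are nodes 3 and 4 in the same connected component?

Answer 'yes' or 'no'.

Initial components: {0,1,2,3,4,5,6}
Adding edge (1,2): both already in same component {0,1,2,3,4,5,6}. No change.
New components: {0,1,2,3,4,5,6}
Are 3 and 4 in the same component? yes

Answer: yes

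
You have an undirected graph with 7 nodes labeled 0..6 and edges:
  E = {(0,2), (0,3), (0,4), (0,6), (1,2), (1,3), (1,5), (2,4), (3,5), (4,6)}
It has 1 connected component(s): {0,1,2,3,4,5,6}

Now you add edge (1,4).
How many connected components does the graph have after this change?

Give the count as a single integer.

Answer: 1

Derivation:
Initial component count: 1
Add (1,4): endpoints already in same component. Count unchanged: 1.
New component count: 1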